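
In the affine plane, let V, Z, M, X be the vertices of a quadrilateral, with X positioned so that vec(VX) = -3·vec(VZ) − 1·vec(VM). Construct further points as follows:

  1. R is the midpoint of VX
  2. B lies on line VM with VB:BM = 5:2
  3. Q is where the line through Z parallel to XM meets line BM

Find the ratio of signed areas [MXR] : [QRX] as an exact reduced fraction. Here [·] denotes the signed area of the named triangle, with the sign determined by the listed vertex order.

Choose coordinates V = (0, 0), Z = (1, 0), M = (0, 1), X = (-3, -1).
1. R is the midpoint of VX ⇒ R = (-3/2, -1/2)
2. B lies on line VM with VB:BM = 5:2 ⇒ B = (0, 5/7)
3. Q is where the line through Z parallel to XM meets line BM ⇒ Q = (0, -2/3)
2·[MXR] = 3/2, 2·[QRX] = 1
[MXR]:[QRX] = 3/2:1 = 3/2

[MXR]:[QRX] = 3/2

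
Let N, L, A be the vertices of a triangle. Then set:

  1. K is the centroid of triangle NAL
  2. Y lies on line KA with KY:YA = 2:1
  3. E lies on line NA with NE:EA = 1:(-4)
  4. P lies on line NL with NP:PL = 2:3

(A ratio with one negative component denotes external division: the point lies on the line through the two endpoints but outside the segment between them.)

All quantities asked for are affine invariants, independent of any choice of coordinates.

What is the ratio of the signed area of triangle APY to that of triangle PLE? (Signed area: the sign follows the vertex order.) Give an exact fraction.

Assign N = (0, 0), L = (1, 0), A = (0, 1) — the answer is frame-independent, so this choice is without loss of generality.
1. K is the centroid of triangle NAL ⇒ K = (1/3, 1/3)
2. Y lies on line KA with KY:YA = 2:1 ⇒ Y = (1/9, 7/9)
3. E lies on line NA with NE:EA = 1:(-4) ⇒ E = (0, -1/3)
4. P lies on line NL with NP:PL = 2:3 ⇒ P = (2/5, 0)
2·[APY] = 1/45, 2·[PLE] = -1/5
[APY]:[PLE] = 1/45:-1/5 = -1/9

[APY]:[PLE] = -1/9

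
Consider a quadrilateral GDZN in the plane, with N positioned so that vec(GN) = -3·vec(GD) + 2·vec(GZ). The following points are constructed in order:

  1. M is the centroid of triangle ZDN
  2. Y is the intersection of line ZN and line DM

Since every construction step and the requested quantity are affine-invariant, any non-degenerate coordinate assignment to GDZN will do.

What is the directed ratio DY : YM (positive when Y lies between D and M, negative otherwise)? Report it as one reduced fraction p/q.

Set G = (0, 0), D = (1, 0), Z = (0, 1), N = (-3, 2); any affine frame gives the same invariant.
1. M is the centroid of triangle ZDN ⇒ M = (-2/3, 1)
2. Y is the intersection of line ZN and line DM ⇒ Y = (-3/2, 3/2)
Y = D + t·(M−D) with t = 3/2, so DY:YM = t:(1−t) = 3/2:-1/2

DY:YM = -3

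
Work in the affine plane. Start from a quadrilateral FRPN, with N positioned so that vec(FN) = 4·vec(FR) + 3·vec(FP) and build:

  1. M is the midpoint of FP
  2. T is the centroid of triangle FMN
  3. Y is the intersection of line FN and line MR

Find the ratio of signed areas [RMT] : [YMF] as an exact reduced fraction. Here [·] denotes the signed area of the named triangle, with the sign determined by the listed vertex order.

[RMT]:[YMF] = -20/3

Choose coordinates F = (0, 0), R = (1, 0), P = (0, 1), N = (4, 3).
1. M is the midpoint of FP ⇒ M = (0, 1/2)
2. T is the centroid of triangle FMN ⇒ T = (4/3, 7/6)
3. Y is the intersection of line FN and line MR ⇒ Y = (2/5, 3/10)
2·[RMT] = -4/3, 2·[YMF] = 1/5
[RMT]:[YMF] = -4/3:1/5 = -20/3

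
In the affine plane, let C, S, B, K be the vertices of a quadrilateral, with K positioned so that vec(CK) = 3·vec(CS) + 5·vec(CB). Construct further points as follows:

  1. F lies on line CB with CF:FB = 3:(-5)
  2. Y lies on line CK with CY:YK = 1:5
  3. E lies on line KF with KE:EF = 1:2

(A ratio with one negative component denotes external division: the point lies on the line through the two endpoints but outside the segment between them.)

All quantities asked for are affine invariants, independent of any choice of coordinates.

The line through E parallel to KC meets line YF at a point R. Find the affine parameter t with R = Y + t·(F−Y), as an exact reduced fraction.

Work in coordinates with C = (0, 0), S = (1, 0), B = (0, 1), K = (3, 5).
1. F lies on line CB with CF:FB = 3:(-5) ⇒ F = (0, -3/2)
2. Y lies on line CK with CY:YK = 1:5 ⇒ Y = (1/2, 5/6)
3. E lies on line KF with KE:EF = 1:2 ⇒ E = (2, 17/6)
through E parallel to KC: direction (-3, -5); meets YF at R = (1/3, 1/18)
R = Y + t·(F−Y) with t = 1/3

t = 1/3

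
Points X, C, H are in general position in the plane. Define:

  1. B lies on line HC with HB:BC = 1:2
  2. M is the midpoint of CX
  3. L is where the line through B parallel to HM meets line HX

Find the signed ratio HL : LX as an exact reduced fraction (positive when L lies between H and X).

HL:LX = -1/4

Assign X = (0, 0), C = (1, 0), H = (0, 1) — the answer is frame-independent, so this choice is without loss of generality.
1. B lies on line HC with HB:BC = 1:2 ⇒ B = (1/3, 2/3)
2. M is the midpoint of CX ⇒ M = (1/2, 0)
3. L is where the line through B parallel to HM meets line HX ⇒ L = (0, 4/3)
L = H + t·(X−H) with t = -1/3, so HL:LX = t:(1−t) = -1/3:4/3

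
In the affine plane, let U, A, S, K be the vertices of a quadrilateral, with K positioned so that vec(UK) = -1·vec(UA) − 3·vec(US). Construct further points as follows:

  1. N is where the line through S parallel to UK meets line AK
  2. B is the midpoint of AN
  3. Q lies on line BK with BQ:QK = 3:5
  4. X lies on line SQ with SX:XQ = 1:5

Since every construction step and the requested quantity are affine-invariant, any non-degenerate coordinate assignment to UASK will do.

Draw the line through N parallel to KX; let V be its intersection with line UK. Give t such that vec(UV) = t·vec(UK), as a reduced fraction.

Set U = (0, 0), A = (1, 0), S = (0, 1), K = (-1, -3); any affine frame gives the same invariant.
1. N is where the line through S parallel to UK meets line AK ⇒ N = (-5/3, -4)
2. B is the midpoint of AN ⇒ B = (-1/3, -2)
3. Q lies on line BK with BQ:QK = 3:5 ⇒ Q = (-7/12, -19/8)
4. X lies on line SQ with SX:XQ = 1:5 ⇒ X = (-7/72, 7/16)
through N parallel to KX: direction (65/72, 55/16); meets UK at V = (-61/21, -61/7)
V = U + t·(K−U) with t = 61/21

t = 61/21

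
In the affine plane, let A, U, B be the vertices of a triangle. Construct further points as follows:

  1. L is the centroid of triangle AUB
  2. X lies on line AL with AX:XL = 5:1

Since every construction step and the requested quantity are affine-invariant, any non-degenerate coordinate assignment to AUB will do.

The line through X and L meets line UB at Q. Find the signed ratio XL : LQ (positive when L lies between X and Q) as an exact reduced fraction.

Choose coordinates A = (0, 0), U = (1, 0), B = (0, 1).
1. L is the centroid of triangle AUB ⇒ L = (1/3, 1/3)
2. X lies on line AL with AX:XL = 5:1 ⇒ X = (5/18, 5/18)
line XL meets UB at Q = (1/2, 1/2)
L = X + t·(Q−X) with t = 1/4, so XL:LQ = 1/4:3/4

XL:LQ = 1/3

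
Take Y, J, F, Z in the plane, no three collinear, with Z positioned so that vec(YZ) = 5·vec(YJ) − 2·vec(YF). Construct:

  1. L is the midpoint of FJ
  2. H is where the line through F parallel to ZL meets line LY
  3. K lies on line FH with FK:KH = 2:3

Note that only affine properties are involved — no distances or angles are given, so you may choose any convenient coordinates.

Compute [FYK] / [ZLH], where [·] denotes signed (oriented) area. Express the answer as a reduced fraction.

Choose coordinates Y = (0, 0), J = (1, 0), F = (0, 1), Z = (5, -2).
1. L is the midpoint of FJ ⇒ L = (1/2, 1/2)
2. H is where the line through F parallel to ZL meets line LY ⇒ H = (9/14, 9/14)
3. K lies on line FH with FK:KH = 2:3 ⇒ K = (9/35, 6/7)
2·[FYK] = 9/35, 2·[ZLH] = -1
[FYK]:[ZLH] = 9/35:-1 = -9/35

[FYK]:[ZLH] = -9/35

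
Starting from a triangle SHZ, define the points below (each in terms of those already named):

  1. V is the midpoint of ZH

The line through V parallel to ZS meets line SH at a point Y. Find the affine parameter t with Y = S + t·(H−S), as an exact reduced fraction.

t = 1/2

Set S = (0, 0), H = (1, 0), Z = (0, 1); any affine frame gives the same invariant.
1. V is the midpoint of ZH ⇒ V = (1/2, 1/2)
through V parallel to ZS: direction (0, -1); meets SH at Y = (1/2, 0)
Y = S + t·(H−S) with t = 1/2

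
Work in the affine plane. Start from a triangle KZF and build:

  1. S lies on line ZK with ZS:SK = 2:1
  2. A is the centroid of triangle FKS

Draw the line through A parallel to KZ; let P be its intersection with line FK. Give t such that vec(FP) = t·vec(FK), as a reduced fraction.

Set K = (0, 0), Z = (1, 0), F = (0, 1); any affine frame gives the same invariant.
1. S lies on line ZK with ZS:SK = 2:1 ⇒ S = (1/3, 0)
2. A is the centroid of triangle FKS ⇒ A = (1/9, 1/3)
through A parallel to KZ: direction (1, 0); meets FK at P = (0, 1/3)
P = F + t·(K−F) with t = 2/3

t = 2/3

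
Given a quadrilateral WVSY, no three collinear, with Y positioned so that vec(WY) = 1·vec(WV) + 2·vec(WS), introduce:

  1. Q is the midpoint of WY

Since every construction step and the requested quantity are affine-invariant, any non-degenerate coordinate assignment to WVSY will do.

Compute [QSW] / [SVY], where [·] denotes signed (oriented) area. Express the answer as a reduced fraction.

Set W = (0, 0), V = (1, 0), S = (0, 1), Y = (1, 2); any affine frame gives the same invariant.
1. Q is the midpoint of WY ⇒ Q = (1/2, 1)
2·[QSW] = 1/2, 2·[SVY] = 2
[QSW]:[SVY] = 1/2:2 = 1/4

[QSW]:[SVY] = 1/4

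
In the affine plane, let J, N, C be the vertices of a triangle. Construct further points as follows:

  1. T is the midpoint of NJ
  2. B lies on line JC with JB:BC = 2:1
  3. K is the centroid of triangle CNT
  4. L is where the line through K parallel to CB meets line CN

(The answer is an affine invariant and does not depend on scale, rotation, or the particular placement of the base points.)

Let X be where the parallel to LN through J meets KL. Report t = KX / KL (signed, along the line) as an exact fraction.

t = -5

Choose coordinates J = (0, 0), N = (1, 0), C = (0, 1).
1. T is the midpoint of NJ ⇒ T = (1/2, 0)
2. B lies on line JC with JB:BC = 2:1 ⇒ B = (0, 2/3)
3. K is the centroid of triangle CNT ⇒ K = (1/2, 1/3)
4. L is where the line through K parallel to CB meets line CN ⇒ L = (1/2, 1/2)
through J parallel to LN: direction (1/2, -1/2); meets KL at X = (1/2, -1/2)
X = K + t·(L−K) with t = -5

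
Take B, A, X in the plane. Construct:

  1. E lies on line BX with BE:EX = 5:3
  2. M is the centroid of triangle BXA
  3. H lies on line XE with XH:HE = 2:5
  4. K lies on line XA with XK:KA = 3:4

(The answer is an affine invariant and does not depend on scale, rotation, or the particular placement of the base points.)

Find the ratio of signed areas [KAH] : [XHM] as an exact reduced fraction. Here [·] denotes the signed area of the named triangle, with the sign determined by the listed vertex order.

[KAH]:[XHM] = -12/7

Choose coordinates B = (0, 0), A = (1, 0), X = (0, 1).
1. E lies on line BX with BE:EX = 5:3 ⇒ E = (0, 5/8)
2. M is the centroid of triangle BXA ⇒ M = (1/3, 1/3)
3. H lies on line XE with XH:HE = 2:5 ⇒ H = (0, 25/28)
4. K lies on line XA with XK:KA = 3:4 ⇒ K = (3/7, 4/7)
2·[KAH] = -3/49, 2·[XHM] = 1/28
[KAH]:[XHM] = -3/49:1/28 = -12/7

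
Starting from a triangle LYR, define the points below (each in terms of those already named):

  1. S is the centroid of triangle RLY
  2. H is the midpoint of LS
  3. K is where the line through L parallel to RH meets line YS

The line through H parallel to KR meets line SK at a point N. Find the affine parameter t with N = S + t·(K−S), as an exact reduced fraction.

t = 1/4

Assign L = (0, 0), Y = (1, 0), R = (0, 1) — the answer is frame-independent, so this choice is without loss of generality.
1. S is the centroid of triangle RLY ⇒ S = (1/3, 1/3)
2. H is the midpoint of LS ⇒ H = (1/6, 1/6)
3. K is where the line through L parallel to RH meets line YS ⇒ K = (-1/9, 5/9)
through H parallel to KR: direction (1/9, 4/9); meets SK at N = (2/9, 7/18)
N = S + t·(K−S) with t = 1/4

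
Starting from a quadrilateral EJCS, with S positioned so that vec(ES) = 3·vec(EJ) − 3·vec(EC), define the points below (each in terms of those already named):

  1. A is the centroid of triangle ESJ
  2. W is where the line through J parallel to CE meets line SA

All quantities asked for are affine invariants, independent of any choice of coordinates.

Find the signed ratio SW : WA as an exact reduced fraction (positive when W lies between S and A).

SW:WA = -6

Assign E = (0, 0), J = (1, 0), C = (0, 1), S = (3, -3) — the answer is frame-independent, so this choice is without loss of generality.
1. A is the centroid of triangle ESJ ⇒ A = (4/3, -1)
2. W is where the line through J parallel to CE meets line SA ⇒ W = (1, -3/5)
W = S + t·(A−S) with t = 6/5, so SW:WA = t:(1−t) = 6/5:-1/5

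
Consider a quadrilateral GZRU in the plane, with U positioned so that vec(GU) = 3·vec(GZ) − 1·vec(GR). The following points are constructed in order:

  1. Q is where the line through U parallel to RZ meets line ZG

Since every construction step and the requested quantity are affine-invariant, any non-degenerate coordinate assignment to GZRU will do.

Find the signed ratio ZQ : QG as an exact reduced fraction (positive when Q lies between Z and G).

Assign G = (0, 0), Z = (1, 0), R = (0, 1), U = (3, -1) — the answer is frame-independent, so this choice is without loss of generality.
1. Q is where the line through U parallel to RZ meets line ZG ⇒ Q = (2, 0)
Q = Z + t·(G−Z) with t = -1, so ZQ:QG = t:(1−t) = -1:2

ZQ:QG = -1/2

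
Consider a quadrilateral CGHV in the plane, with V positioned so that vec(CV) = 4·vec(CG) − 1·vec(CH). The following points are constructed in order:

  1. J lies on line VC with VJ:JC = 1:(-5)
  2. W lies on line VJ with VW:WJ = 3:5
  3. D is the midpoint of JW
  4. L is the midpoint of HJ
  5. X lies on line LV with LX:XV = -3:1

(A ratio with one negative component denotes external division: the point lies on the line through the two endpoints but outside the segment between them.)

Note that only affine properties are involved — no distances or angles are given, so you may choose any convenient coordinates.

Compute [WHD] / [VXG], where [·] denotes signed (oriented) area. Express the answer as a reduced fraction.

Choose coordinates C = (0, 0), G = (1, 0), H = (0, 1), V = (4, -1).
1. J lies on line VC with VJ:JC = 1:(-5) ⇒ J = (5, -5/4)
2. W lies on line VJ with VW:WJ = 3:5 ⇒ W = (35/8, -35/32)
3. D is the midpoint of JW ⇒ D = (75/16, -75/64)
4. L is the midpoint of HJ ⇒ L = (5/2, -1/8)
5. X lies on line LV with LX:XV = -3:1 ⇒ X = (19/4, -23/16)
2·[WHD] = -5/16, 2·[VXG] = -9/16
[WHD]:[VXG] = -5/16:-9/16 = 5/9

[WHD]:[VXG] = 5/9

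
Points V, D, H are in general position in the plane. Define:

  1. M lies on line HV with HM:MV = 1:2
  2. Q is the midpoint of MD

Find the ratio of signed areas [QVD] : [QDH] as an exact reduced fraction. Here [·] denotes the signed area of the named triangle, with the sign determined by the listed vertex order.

Choose coordinates V = (0, 0), D = (1, 0), H = (0, 1).
1. M lies on line HV with HM:MV = 1:2 ⇒ M = (0, 2/3)
2. Q is the midpoint of MD ⇒ Q = (1/2, 1/3)
2·[QVD] = 1/3, 2·[QDH] = 1/6
[QVD]:[QDH] = 1/3:1/6 = 2

[QVD]:[QDH] = 2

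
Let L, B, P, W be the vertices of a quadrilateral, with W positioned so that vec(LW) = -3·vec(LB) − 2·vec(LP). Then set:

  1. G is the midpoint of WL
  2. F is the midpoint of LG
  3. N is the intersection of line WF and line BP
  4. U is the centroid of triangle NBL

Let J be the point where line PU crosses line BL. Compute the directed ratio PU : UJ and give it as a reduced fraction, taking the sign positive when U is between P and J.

PU:UJ = 13/2

Choose coordinates L = (0, 0), B = (1, 0), P = (0, 1), W = (-3, -2).
1. G is the midpoint of WL ⇒ G = (-3/2, -1)
2. F is the midpoint of LG ⇒ F = (-3/4, -1/2)
3. N is the intersection of line WF and line BP ⇒ N = (3/5, 2/5)
4. U is the centroid of triangle NBL ⇒ U = (8/15, 2/15)
line PU meets BL at J = (8/13, 0)
U = P + t·(J−P) with t = 13/15, so PU:UJ = 13/15:2/15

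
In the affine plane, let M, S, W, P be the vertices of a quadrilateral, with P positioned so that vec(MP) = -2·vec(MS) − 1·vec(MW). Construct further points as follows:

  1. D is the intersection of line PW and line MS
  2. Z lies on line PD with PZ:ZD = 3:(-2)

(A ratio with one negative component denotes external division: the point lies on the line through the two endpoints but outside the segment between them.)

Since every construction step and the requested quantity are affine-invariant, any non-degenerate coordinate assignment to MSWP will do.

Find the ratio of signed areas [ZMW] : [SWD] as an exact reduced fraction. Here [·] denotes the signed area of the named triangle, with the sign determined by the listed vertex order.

[ZMW]:[SWD] = -1/2

Assign M = (0, 0), S = (1, 0), W = (0, 1), P = (-2, -1) — the answer is frame-independent, so this choice is without loss of generality.
1. D is the intersection of line PW and line MS ⇒ D = (-1, 0)
2. Z lies on line PD with PZ:ZD = 3:(-2) ⇒ Z = (1, 2)
2·[ZMW] = -1, 2·[SWD] = 2
[ZMW]:[SWD] = -1:2 = -1/2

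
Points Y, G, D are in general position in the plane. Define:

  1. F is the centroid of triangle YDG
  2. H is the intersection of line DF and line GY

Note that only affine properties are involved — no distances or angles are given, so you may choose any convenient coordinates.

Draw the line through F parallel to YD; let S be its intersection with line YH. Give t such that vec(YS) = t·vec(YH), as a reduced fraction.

Assign Y = (0, 0), G = (1, 0), D = (0, 1) — the answer is frame-independent, so this choice is without loss of generality.
1. F is the centroid of triangle YDG ⇒ F = (1/3, 1/3)
2. H is the intersection of line DF and line GY ⇒ H = (1/2, 0)
through F parallel to YD: direction (0, 1); meets YH at S = (1/3, 0)
S = Y + t·(H−Y) with t = 2/3

t = 2/3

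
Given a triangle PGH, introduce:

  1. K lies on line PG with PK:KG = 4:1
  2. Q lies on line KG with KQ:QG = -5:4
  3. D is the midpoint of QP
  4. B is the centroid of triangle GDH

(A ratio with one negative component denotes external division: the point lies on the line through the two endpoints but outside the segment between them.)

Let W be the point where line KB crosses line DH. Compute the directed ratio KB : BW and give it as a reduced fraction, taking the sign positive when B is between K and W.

KB:BW = -4

Set P = (0, 0), G = (1, 0), H = (0, 1); any affine frame gives the same invariant.
1. K lies on line PG with PK:KG = 4:1 ⇒ K = (4/5, 0)
2. Q lies on line KG with KQ:QG = -5:4 ⇒ Q = (9/5, 0)
3. D is the midpoint of QP ⇒ D = (9/10, 0)
4. B is the centroid of triangle GDH ⇒ B = (19/30, 1/3)
line KB meets DH at W = (27/40, 1/4)
B = K + t·(W−K) with t = 4/3, so KB:BW = 4/3:-1/3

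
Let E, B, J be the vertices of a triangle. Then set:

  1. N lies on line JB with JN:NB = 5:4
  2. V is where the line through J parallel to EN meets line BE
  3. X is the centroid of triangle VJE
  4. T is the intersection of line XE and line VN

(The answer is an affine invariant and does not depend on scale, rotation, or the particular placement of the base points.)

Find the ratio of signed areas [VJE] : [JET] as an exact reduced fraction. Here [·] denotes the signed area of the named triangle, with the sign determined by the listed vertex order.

Assign E = (0, 0), B = (1, 0), J = (0, 1) — the answer is frame-independent, so this choice is without loss of generality.
1. N lies on line JB with JN:NB = 5:4 ⇒ N = (5/9, 4/9)
2. V is where the line through J parallel to EN meets line BE ⇒ V = (-5/4, 0)
3. X is the centroid of triangle VJE ⇒ X = (-5/12, 1/3)
4. T is the intersection of line XE and line VN ⇒ T = (-5/17, 4/17)
2·[VJE] = -5/4, 2·[JET] = -5/17
[VJE]:[JET] = -5/4:-5/17 = 17/4

[VJE]:[JET] = 17/4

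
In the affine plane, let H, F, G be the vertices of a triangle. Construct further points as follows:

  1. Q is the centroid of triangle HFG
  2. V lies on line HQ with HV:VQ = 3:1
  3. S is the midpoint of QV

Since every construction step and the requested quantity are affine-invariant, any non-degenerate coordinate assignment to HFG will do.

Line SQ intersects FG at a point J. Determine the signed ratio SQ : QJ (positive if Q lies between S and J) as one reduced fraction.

SQ:QJ = 1/4

Choose coordinates H = (0, 0), F = (1, 0), G = (0, 1).
1. Q is the centroid of triangle HFG ⇒ Q = (1/3, 1/3)
2. V lies on line HQ with HV:VQ = 3:1 ⇒ V = (1/4, 1/4)
3. S is the midpoint of QV ⇒ S = (7/24, 7/24)
line SQ meets FG at J = (1/2, 1/2)
Q = S + t·(J−S) with t = 1/5, so SQ:QJ = 1/5:4/5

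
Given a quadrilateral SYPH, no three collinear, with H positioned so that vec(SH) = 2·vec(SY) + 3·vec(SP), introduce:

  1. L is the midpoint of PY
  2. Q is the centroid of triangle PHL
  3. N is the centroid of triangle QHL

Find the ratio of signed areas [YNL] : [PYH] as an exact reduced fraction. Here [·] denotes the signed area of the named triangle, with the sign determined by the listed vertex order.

Set S = (0, 0), Y = (1, 0), P = (0, 1), H = (2, 3); any affine frame gives the same invariant.
1. L is the midpoint of PY ⇒ L = (1/2, 1/2)
2. Q is the centroid of triangle PHL ⇒ Q = (5/6, 3/2)
3. N is the centroid of triangle QHL ⇒ N = (10/9, 5/3)
2·[YNL] = 8/9, 2·[PYH] = 4
[YNL]:[PYH] = 8/9:4 = 2/9

[YNL]:[PYH] = 2/9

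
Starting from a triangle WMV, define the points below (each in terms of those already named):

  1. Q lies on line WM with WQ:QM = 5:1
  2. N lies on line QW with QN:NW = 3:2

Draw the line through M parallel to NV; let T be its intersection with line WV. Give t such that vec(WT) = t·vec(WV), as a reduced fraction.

Set W = (0, 0), M = (1, 0), V = (0, 1); any affine frame gives the same invariant.
1. Q lies on line WM with WQ:QM = 5:1 ⇒ Q = (5/6, 0)
2. N lies on line QW with QN:NW = 3:2 ⇒ N = (1/3, 0)
through M parallel to NV: direction (-1/3, 1); meets WV at T = (0, 3)
T = W + t·(V−W) with t = 3

t = 3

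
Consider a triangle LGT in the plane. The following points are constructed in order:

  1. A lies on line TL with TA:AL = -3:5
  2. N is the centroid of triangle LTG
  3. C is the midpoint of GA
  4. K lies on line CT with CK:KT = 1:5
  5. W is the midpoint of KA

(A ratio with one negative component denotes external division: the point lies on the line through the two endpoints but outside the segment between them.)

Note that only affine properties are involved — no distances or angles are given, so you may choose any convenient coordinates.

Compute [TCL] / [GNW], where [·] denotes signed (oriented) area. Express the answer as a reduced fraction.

Set L = (0, 0), G = (1, 0), T = (0, 1); any affine frame gives the same invariant.
1. A lies on line TL with TA:AL = -3:5 ⇒ A = (0, 5/2)
2. N is the centroid of triangle LTG ⇒ N = (1/3, 1/3)
3. C is the midpoint of GA ⇒ C = (1/2, 5/4)
4. K lies on line CT with CK:KT = 1:5 ⇒ K = (5/12, 29/24)
5. W is the midpoint of KA ⇒ W = (5/24, 89/48)
2·[TCL] = -1/2, 2·[GNW] = -35/36
[TCL]:[GNW] = -1/2:-35/36 = 18/35

[TCL]:[GNW] = 18/35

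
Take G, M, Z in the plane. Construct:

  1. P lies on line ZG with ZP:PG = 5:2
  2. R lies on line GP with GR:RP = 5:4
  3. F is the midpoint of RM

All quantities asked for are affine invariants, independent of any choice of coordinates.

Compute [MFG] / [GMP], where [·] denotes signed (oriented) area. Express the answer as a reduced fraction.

Choose coordinates G = (0, 0), M = (1, 0), Z = (0, 1).
1. P lies on line ZG with ZP:PG = 5:2 ⇒ P = (0, 2/7)
2. R lies on line GP with GR:RP = 5:4 ⇒ R = (0, 10/63)
3. F is the midpoint of RM ⇒ F = (1/2, 5/63)
2·[MFG] = 5/63, 2·[GMP] = 2/7
[MFG]:[GMP] = 5/63:2/7 = 5/18

[MFG]:[GMP] = 5/18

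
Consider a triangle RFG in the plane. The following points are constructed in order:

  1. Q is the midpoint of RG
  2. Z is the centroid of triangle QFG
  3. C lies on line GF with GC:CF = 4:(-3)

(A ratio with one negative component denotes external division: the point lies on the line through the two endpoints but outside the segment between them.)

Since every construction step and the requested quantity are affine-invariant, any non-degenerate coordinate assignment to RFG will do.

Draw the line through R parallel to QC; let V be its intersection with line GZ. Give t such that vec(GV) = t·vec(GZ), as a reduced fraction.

t = 24/5

Set R = (0, 0), F = (1, 0), G = (0, 1); any affine frame gives the same invariant.
1. Q is the midpoint of RG ⇒ Q = (0, 1/2)
2. Z is the centroid of triangle QFG ⇒ Z = (1/3, 1/2)
3. C lies on line GF with GC:CF = 4:(-3) ⇒ C = (4, -3)
through R parallel to QC: direction (4, -7/2); meets GZ at V = (8/5, -7/5)
V = G + t·(Z−G) with t = 24/5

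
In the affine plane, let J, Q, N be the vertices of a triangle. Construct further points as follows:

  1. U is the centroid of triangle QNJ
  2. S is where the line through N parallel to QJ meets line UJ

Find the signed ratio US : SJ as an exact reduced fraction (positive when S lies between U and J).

US:SJ = -2/3

Work in coordinates with J = (0, 0), Q = (1, 0), N = (0, 1).
1. U is the centroid of triangle QNJ ⇒ U = (1/3, 1/3)
2. S is where the line through N parallel to QJ meets line UJ ⇒ S = (1, 1)
S = U + t·(J−U) with t = -2, so US:SJ = t:(1−t) = -2:3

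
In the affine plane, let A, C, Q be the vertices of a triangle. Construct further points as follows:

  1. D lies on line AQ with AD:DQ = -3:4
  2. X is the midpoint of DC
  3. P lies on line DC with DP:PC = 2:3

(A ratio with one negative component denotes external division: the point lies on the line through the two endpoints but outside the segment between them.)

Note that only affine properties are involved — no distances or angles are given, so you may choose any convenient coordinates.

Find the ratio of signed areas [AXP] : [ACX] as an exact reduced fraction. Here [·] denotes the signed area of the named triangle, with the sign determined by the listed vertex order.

[AXP]:[ACX] = 1/5

Choose coordinates A = (0, 0), C = (1, 0), Q = (0, 1).
1. D lies on line AQ with AD:DQ = -3:4 ⇒ D = (0, -3)
2. X is the midpoint of DC ⇒ X = (1/2, -3/2)
3. P lies on line DC with DP:PC = 2:3 ⇒ P = (2/5, -9/5)
2·[AXP] = -3/10, 2·[ACX] = -3/2
[AXP]:[ACX] = -3/10:-3/2 = 1/5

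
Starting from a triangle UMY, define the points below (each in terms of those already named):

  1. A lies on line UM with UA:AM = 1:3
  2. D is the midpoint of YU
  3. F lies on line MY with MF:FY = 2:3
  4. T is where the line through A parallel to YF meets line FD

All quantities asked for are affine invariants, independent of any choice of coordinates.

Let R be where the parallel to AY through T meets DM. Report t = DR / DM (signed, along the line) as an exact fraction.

t = -23/70

Assign U = (0, 0), M = (1, 0), Y = (0, 1) — the answer is frame-independent, so this choice is without loss of generality.
1. A lies on line UM with UA:AM = 1:3 ⇒ A = (1/4, 0)
2. D is the midpoint of YU ⇒ D = (0, 1/2)
3. F lies on line MY with MF:FY = 2:3 ⇒ F = (3/5, 2/5)
4. T is where the line through A parallel to YF meets line FD ⇒ T = (-3/10, 11/20)
through T parallel to AY: direction (-1/4, 1); meets DM at R = (-23/70, 93/140)
R = D + t·(M−D) with t = -23/70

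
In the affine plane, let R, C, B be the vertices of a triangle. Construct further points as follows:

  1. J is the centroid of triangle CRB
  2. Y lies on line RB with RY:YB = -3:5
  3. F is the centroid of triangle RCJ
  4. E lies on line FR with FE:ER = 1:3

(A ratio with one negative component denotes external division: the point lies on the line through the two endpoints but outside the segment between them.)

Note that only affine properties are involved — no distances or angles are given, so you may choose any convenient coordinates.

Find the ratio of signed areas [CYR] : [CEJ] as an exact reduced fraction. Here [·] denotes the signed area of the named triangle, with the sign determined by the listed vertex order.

Assign R = (0, 0), C = (1, 0), B = (0, 1) — the answer is frame-independent, so this choice is without loss of generality.
1. J is the centroid of triangle CRB ⇒ J = (1/3, 1/3)
2. Y lies on line RB with RY:YB = -3:5 ⇒ Y = (0, -3/2)
3. F is the centroid of triangle RCJ ⇒ F = (4/9, 1/9)
4. E lies on line FR with FE:ER = 1:3 ⇒ E = (1/3, 1/12)
2·[CYR] = -3/2, 2·[CEJ] = -1/6
[CYR]:[CEJ] = -3/2:-1/6 = 9

[CYR]:[CEJ] = 9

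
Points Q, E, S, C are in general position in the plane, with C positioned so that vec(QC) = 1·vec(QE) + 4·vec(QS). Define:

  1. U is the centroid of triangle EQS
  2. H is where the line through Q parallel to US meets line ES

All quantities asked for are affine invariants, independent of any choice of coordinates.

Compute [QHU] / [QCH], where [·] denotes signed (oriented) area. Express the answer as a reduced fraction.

[QHU]:[QCH] = -1/6

Set Q = (0, 0), E = (1, 0), S = (0, 1), C = (1, 4); any affine frame gives the same invariant.
1. U is the centroid of triangle EQS ⇒ U = (1/3, 1/3)
2. H is where the line through Q parallel to US meets line ES ⇒ H = (-1, 2)
2·[QHU] = -1, 2·[QCH] = 6
[QHU]:[QCH] = -1:6 = -1/6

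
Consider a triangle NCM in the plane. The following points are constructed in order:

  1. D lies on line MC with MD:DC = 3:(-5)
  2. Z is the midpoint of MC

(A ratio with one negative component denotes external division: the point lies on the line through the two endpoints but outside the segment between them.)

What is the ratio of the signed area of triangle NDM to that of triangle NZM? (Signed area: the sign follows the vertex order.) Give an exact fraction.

Work in coordinates with N = (0, 0), C = (1, 0), M = (0, 1).
1. D lies on line MC with MD:DC = 3:(-5) ⇒ D = (-3/2, 5/2)
2. Z is the midpoint of MC ⇒ Z = (1/2, 1/2)
2·[NDM] = -3/2, 2·[NZM] = 1/2
[NDM]:[NZM] = -3/2:1/2 = -3

[NDM]:[NZM] = -3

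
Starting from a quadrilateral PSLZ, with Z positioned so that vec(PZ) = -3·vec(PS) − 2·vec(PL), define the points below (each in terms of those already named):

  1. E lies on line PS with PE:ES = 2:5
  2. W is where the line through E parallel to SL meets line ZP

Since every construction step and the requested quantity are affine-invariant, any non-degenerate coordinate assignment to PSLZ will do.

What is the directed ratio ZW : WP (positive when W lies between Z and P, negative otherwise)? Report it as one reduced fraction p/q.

ZW:WP = -37/2

Choose coordinates P = (0, 0), S = (1, 0), L = (0, 1), Z = (-3, -2).
1. E lies on line PS with PE:ES = 2:5 ⇒ E = (2/7, 0)
2. W is where the line through E parallel to SL meets line ZP ⇒ W = (6/35, 4/35)
W = Z + t·(P−Z) with t = 37/35, so ZW:WP = t:(1−t) = 37/35:-2/35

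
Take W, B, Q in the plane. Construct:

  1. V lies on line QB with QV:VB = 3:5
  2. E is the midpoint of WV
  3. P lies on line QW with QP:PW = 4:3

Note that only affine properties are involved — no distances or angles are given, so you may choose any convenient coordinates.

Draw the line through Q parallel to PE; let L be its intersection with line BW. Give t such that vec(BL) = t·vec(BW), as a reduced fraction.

Choose coordinates W = (0, 0), B = (1, 0), Q = (0, 1).
1. V lies on line QB with QV:VB = 3:5 ⇒ V = (3/8, 5/8)
2. E is the midpoint of WV ⇒ E = (3/16, 5/16)
3. P lies on line QW with QP:PW = 4:3 ⇒ P = (0, 3/7)
through Q parallel to PE: direction (3/16, -13/112); meets BW at L = (21/13, 0)
L = B + t·(W−B) with t = -8/13

t = -8/13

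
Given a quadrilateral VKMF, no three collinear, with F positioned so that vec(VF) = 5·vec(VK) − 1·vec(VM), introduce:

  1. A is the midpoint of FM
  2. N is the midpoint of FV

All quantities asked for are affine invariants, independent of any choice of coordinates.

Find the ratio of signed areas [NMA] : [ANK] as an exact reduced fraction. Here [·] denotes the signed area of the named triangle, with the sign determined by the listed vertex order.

Work in coordinates with V = (0, 0), K = (1, 0), M = (0, 1), F = (5, -1).
1. A is the midpoint of FM ⇒ A = (5/2, 0)
2. N is the midpoint of FV ⇒ N = (5/2, -1/2)
2·[NMA] = -5/4, 2·[ANK] = -3/4
[NMA]:[ANK] = -5/4:-3/4 = 5/3

[NMA]:[ANK] = 5/3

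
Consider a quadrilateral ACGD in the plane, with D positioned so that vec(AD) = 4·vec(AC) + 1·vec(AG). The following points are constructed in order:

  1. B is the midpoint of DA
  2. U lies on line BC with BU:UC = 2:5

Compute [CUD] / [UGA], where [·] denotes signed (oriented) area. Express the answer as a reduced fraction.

[CUD]:[UGA] = -5/24

Set A = (0, 0), C = (1, 0), G = (0, 1), D = (4, 1); any affine frame gives the same invariant.
1. B is the midpoint of DA ⇒ B = (2, 1/2)
2. U lies on line BC with BU:UC = 2:5 ⇒ U = (12/7, 5/14)
2·[CUD] = -5/14, 2·[UGA] = 12/7
[CUD]:[UGA] = -5/14:12/7 = -5/24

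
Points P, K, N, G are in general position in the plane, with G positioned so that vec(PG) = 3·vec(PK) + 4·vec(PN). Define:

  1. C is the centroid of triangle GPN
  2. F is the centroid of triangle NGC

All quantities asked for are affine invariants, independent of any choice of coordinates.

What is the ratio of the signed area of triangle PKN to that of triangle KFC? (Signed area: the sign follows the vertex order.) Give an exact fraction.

Choose coordinates P = (0, 0), K = (1, 0), N = (0, 1), G = (3, 4).
1. C is the centroid of triangle GPN ⇒ C = (1, 5/3)
2. F is the centroid of triangle NGC ⇒ F = (4/3, 20/9)
2·[PKN] = 1, 2·[KFC] = 5/9
[PKN]:[KFC] = 1:5/9 = 9/5

[PKN]:[KFC] = 9/5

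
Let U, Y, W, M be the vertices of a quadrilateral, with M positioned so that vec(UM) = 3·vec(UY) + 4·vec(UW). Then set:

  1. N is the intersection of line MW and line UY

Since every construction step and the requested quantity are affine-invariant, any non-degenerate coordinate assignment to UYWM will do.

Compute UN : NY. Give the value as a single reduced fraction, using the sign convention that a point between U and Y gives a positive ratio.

Work in coordinates with U = (0, 0), Y = (1, 0), W = (0, 1), M = (3, 4).
1. N is the intersection of line MW and line UY ⇒ N = (-1, 0)
N = U + t·(Y−U) with t = -1, so UN:NY = t:(1−t) = -1:2

UN:NY = -1/2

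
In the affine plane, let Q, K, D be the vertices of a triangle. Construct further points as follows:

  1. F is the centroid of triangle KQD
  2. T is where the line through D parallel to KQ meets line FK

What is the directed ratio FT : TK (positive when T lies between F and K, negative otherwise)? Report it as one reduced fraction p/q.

Choose coordinates Q = (0, 0), K = (1, 0), D = (0, 1).
1. F is the centroid of triangle KQD ⇒ F = (1/3, 1/3)
2. T is where the line through D parallel to KQ meets line FK ⇒ T = (-1, 1)
T = F + t·(K−F) with t = -2, so FT:TK = t:(1−t) = -2:3

FT:TK = -2/3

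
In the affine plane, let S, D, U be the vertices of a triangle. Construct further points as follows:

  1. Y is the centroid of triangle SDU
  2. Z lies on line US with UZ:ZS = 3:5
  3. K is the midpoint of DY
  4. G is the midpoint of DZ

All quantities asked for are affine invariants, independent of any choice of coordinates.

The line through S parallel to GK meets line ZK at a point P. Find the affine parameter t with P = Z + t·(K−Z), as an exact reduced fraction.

t = -5

Work in coordinates with S = (0, 0), D = (1, 0), U = (0, 1).
1. Y is the centroid of triangle SDU ⇒ Y = (1/3, 1/3)
2. Z lies on line US with UZ:ZS = 3:5 ⇒ Z = (0, 5/8)
3. K is the midpoint of DY ⇒ K = (2/3, 1/6)
4. G is the midpoint of DZ ⇒ G = (1/2, 5/16)
through S parallel to GK: direction (1/6, -7/48); meets ZK at P = (-10/3, 35/12)
P = Z + t·(K−Z) with t = -5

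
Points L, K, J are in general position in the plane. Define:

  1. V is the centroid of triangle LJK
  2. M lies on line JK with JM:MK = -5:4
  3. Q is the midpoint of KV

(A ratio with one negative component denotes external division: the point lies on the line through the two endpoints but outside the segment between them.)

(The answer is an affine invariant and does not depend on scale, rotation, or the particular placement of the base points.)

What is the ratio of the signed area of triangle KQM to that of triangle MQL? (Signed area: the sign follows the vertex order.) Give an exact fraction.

[KQM]:[MQL] = 4/21

Set L = (0, 0), K = (1, 0), J = (0, 1); any affine frame gives the same invariant.
1. V is the centroid of triangle LJK ⇒ V = (1/3, 1/3)
2. M lies on line JK with JM:MK = -5:4 ⇒ M = (5, -4)
3. Q is the midpoint of KV ⇒ Q = (2/3, 1/6)
2·[KQM] = 2/3, 2·[MQL] = 7/2
[KQM]:[MQL] = 2/3:7/2 = 4/21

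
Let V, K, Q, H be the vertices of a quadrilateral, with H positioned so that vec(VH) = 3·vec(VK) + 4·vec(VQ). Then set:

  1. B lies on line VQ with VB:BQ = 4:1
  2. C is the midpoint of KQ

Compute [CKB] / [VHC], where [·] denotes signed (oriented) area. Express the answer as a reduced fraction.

Work in coordinates with V = (0, 0), K = (1, 0), Q = (0, 1), H = (3, 4).
1. B lies on line VQ with VB:BQ = 4:1 ⇒ B = (0, 4/5)
2. C is the midpoint of KQ ⇒ C = (1/2, 1/2)
2·[CKB] = -1/10, 2·[VHC] = -1/2
[CKB]:[VHC] = -1/10:-1/2 = 1/5

[CKB]:[VHC] = 1/5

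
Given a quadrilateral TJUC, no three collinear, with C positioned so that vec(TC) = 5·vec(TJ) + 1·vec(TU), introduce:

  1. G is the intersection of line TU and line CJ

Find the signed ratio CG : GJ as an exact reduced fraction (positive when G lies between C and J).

Work in coordinates with T = (0, 0), J = (1, 0), U = (0, 1), C = (5, 1).
1. G is the intersection of line TU and line CJ ⇒ G = (0, -1/4)
G = C + t·(J−C) with t = 5/4, so CG:GJ = t:(1−t) = 5/4:-1/4

CG:GJ = -5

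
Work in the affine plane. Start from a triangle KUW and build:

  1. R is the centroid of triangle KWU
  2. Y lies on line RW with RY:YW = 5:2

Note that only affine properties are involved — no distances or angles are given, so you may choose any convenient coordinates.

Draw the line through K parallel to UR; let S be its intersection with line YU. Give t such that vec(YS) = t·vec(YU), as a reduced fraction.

t = 12/5

Set K = (0, 0), U = (1, 0), W = (0, 1); any affine frame gives the same invariant.
1. R is the centroid of triangle KWU ⇒ R = (1/3, 1/3)
2. Y lies on line RW with RY:YW = 5:2 ⇒ Y = (2/21, 17/21)
through K parallel to UR: direction (-2/3, 1/3); meets YU at S = (34/15, -17/15)
S = Y + t·(U−Y) with t = 12/5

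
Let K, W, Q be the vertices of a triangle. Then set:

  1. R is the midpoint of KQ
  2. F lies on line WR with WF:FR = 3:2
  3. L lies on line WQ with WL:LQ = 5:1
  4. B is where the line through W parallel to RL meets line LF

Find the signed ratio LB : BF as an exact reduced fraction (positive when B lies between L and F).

Work in coordinates with K = (0, 0), W = (1, 0), Q = (0, 1).
1. R is the midpoint of KQ ⇒ R = (0, 1/2)
2. F lies on line WR with WF:FR = 3:2 ⇒ F = (2/5, 3/10)
3. L lies on line WQ with WL:LQ = 5:1 ⇒ L = (1/6, 5/6)
4. B is where the line through W parallel to RL meets line LF ⇒ B = (3/4, -1/2)
B = L + t·(F−L) with t = 5/2, so LB:BF = t:(1−t) = 5/2:-3/2

LB:BF = -5/3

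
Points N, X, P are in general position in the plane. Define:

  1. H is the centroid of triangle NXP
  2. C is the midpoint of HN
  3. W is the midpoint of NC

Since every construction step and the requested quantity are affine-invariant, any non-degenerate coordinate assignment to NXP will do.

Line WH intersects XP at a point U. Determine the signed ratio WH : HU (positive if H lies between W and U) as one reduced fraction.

Choose coordinates N = (0, 0), X = (1, 0), P = (0, 1).
1. H is the centroid of triangle NXP ⇒ H = (1/3, 1/3)
2. C is the midpoint of HN ⇒ C = (1/6, 1/6)
3. W is the midpoint of NC ⇒ W = (1/12, 1/12)
line WH meets XP at U = (1/2, 1/2)
H = W + t·(U−W) with t = 3/5, so WH:HU = 3/5:2/5

WH:HU = 3/2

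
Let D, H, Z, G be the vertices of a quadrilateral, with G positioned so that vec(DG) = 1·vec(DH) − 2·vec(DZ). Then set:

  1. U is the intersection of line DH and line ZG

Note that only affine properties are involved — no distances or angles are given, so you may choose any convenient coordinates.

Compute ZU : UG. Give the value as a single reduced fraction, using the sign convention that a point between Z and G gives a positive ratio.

ZU:UG = 1/2

Assign D = (0, 0), H = (1, 0), Z = (0, 1), G = (1, -2) — the answer is frame-independent, so this choice is without loss of generality.
1. U is the intersection of line DH and line ZG ⇒ U = (1/3, 0)
U = Z + t·(G−Z) with t = 1/3, so ZU:UG = t:(1−t) = 1/3:2/3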